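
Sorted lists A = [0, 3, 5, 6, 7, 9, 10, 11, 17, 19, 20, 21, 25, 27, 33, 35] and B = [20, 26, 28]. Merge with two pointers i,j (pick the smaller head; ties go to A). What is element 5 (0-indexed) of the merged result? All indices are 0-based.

merged[5] = 9

[i=0,j=0] A[i]=0<=B[j]=20 take 0 → i++
[i=1,j=0] A[i]=3<=B[j]=20 take 3 → i++
[i=2,j=0] A[i]=5<=B[j]=20 take 5 → i++
[i=3,j=0] A[i]=6<=B[j]=20 take 6 → i++
[i=4,j=0] A[i]=7<=B[j]=20 take 7 → i++
[i=5,j=0] A[i]=9<=B[j]=20 take 9 → i++
[i=6,j=0] A[i]=10<=B[j]=20 take 10 → i++
[i=7,j=0] A[i]=11<=B[j]=20 take 11 → i++
[i=8,j=0] A[i]=17<=B[j]=20 take 17 → i++
[i=9,j=0] A[i]=19<=B[j]=20 take 19 → i++
[i=10,j=0] A[i]=20<=B[j]=20 take 20 → i++
[i=11,j=0] A[i]=21>B[j]=20 take 20 → j++
[i=11,j=1] A[i]=21<=B[j]=26 take 21 → i++
[i=12,j=1] A[i]=25<=B[j]=26 take 25 → i++
[i=13,j=1] A[i]=27>B[j]=26 take 26 → j++
[i=13,j=2] A[i]=27<=B[j]=28 take 27 → i++
[i=14,j=2] A[i]=33>B[j]=28 take 28 → j++
[i=14,j=3] B done, take A[i]=33 → i++
[i=15,j=3] B done, take A[i]=35 → i++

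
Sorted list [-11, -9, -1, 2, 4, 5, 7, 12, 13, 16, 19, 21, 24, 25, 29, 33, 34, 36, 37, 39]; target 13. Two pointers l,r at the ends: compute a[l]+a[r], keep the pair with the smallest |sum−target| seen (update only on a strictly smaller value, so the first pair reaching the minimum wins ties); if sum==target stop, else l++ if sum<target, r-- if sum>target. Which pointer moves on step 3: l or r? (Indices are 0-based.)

[0,19] -11+39=28 d=15 * → r--
[0,18] -11+37=26 d=13 * → r--
[0,17] -11+36=25 d=12 * → r--

r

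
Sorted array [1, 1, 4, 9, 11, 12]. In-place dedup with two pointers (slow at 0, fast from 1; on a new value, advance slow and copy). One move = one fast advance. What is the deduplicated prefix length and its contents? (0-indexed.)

(s=0,f=1) a[fast]=1=a[slow] dup → fast++
(s=0,f=2) a[fast]=4≠a[slow]=1 write a[1]=4 → slow++,fast++
(s=1,f=3) a[fast]=9≠a[slow]=4 write a[2]=9 → slow++,fast++
(s=2,f=4) a[fast]=11≠a[slow]=9 write a[3]=11 → slow++,fast++
(s=3,f=5) a[fast]=12≠a[slow]=11 write a[4]=12 → slow++,fast++

length 5; prefix = [1, 4, 9, 11, 12]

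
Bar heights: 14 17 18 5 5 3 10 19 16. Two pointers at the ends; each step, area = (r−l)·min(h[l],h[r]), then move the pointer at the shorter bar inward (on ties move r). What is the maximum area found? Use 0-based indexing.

max area = 112

l=0 r=8: min(14,16)*8=112 best=112 *, l++
l=1 r=8: min(17,16)*7=112 best=112, r--
l=1 r=7: min(17,19)*6=102 best=112, l++
l=2 r=7: min(18,19)*5=90 best=112, l++
l=3 r=7: min(5,19)*4=20 best=112, l++
l=4 r=7: min(5,19)*3=15 best=112, l++
l=5 r=7: min(3,19)*2=6 best=112, l++
l=6 r=7: min(10,19)*1=10 best=112, l++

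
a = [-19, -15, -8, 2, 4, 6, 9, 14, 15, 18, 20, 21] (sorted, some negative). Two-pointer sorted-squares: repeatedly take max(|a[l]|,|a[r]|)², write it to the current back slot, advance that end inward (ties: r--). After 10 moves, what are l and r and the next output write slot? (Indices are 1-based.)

l=1 r=12: |-19|<=|21| out[12]=441, r--
l=1 r=11: |-19|<=|20| out[11]=400, r--
l=1 r=10: |-19|>|18| out[10]=361, l++
l=2 r=10: |-15|<=|18| out[9]=324, r--
l=2 r=9: |-15|<=|15| out[8]=225, r--
l=2 r=8: |-15|>|14| out[7]=225, l++
l=3 r=8: |-8|<=|14| out[6]=196, r--
l=3 r=7: |-8|<=|9| out[5]=81, r--
l=3 r=6: |-8|>|6| out[4]=64, l++
l=4 r=6: |2|<=|6| out[3]=36, r--

l=4, r=5, next write slot=2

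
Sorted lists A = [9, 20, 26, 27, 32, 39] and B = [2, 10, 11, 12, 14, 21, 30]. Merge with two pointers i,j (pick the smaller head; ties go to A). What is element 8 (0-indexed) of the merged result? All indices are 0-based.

[i=0,j=0] A[i]=9>B[j]=2 take 2 → j++
[i=0,j=1] A[i]=9<=B[j]=10 take 9 → i++
[i=1,j=1] A[i]=20>B[j]=10 take 10 → j++
[i=1,j=2] A[i]=20>B[j]=11 take 11 → j++
[i=1,j=3] A[i]=20>B[j]=12 take 12 → j++
[i=1,j=4] A[i]=20>B[j]=14 take 14 → j++
[i=1,j=5] A[i]=20<=B[j]=21 take 20 → i++
[i=2,j=5] A[i]=26>B[j]=21 take 21 → j++
[i=2,j=6] A[i]=26<=B[j]=30 take 26 → i++
[i=3,j=6] A[i]=27<=B[j]=30 take 27 → i++
[i=4,j=6] A[i]=32>B[j]=30 take 30 → j++
[i=4,j=7] B done, take A[i]=32 → i++
[i=5,j=7] B done, take A[i]=39 → i++

merged[8] = 26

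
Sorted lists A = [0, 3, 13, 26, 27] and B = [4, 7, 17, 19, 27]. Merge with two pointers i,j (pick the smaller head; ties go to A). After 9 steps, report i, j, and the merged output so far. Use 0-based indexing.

i=0 j=0: A[i]=0<=B[j]=4 take 0, i++
i=1 j=0: A[i]=3<=B[j]=4 take 3, i++
i=2 j=0: A[i]=13>B[j]=4 take 4, j++
i=2 j=1: A[i]=13>B[j]=7 take 7, j++
i=2 j=2: A[i]=13<=B[j]=17 take 13, i++
i=3 j=2: A[i]=26>B[j]=17 take 17, j++
i=3 j=3: A[i]=26>B[j]=19 take 19, j++
i=3 j=4: A[i]=26<=B[j]=27 take 26, i++
i=4 j=4: A[i]=27<=B[j]=27 take 27, i++

i=5, j=4, merged so far=[0, 3, 4, 7, 13, 17, 19, 26, 27]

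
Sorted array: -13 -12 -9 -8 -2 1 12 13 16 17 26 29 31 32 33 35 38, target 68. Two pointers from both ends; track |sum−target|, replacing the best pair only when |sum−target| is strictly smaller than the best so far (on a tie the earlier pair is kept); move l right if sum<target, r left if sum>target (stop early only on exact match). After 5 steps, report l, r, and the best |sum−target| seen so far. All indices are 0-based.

l=0 r=16: -13+38=25 d=43 *, l++
l=1 r=16: -12+38=26 d=42 *, l++
l=2 r=16: -9+38=29 d=39 *, l++
l=3 r=16: -8+38=30 d=38 *, l++
l=4 r=16: -2+38=36 d=32 *, l++

l=5, r=16, best |Δ|=32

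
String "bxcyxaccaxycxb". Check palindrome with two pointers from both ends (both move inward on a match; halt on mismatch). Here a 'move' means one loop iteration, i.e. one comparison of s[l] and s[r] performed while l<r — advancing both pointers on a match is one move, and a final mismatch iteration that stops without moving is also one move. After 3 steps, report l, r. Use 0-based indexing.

[0,13] 'b'=='b' → l++,r--
[1,12] 'x'=='x' → l++,r--
[2,11] 'c'=='c' → l++,r--

l=3, r=10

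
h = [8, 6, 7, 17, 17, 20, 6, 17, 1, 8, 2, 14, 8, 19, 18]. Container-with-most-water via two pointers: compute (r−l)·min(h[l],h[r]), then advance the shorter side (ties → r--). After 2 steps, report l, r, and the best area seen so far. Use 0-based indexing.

[0,14] min(8,18)*14=112 best=112 * → l++
[1,14] min(6,18)*13=78 best=112 → l++

l=2, r=14, best area=112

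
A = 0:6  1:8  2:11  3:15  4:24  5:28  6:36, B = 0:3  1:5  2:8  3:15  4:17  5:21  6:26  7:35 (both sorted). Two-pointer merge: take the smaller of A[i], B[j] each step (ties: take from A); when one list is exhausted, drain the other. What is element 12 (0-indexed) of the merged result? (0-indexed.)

merged[12] = 28

[i=0,j=0] A[i]=6>B[j]=3 take 3 → j++
[i=0,j=1] A[i]=6>B[j]=5 take 5 → j++
[i=0,j=2] A[i]=6<=B[j]=8 take 6 → i++
[i=1,j=2] A[i]=8<=B[j]=8 take 8 → i++
[i=2,j=2] A[i]=11>B[j]=8 take 8 → j++
[i=2,j=3] A[i]=11<=B[j]=15 take 11 → i++
[i=3,j=3] A[i]=15<=B[j]=15 take 15 → i++
[i=4,j=3] A[i]=24>B[j]=15 take 15 → j++
[i=4,j=4] A[i]=24>B[j]=17 take 17 → j++
[i=4,j=5] A[i]=24>B[j]=21 take 21 → j++
[i=4,j=6] A[i]=24<=B[j]=26 take 24 → i++
[i=5,j=6] A[i]=28>B[j]=26 take 26 → j++
[i=5,j=7] A[i]=28<=B[j]=35 take 28 → i++
[i=6,j=7] A[i]=36>B[j]=35 take 35 → j++
[i=6,j=8] B done, take A[i]=36 → i++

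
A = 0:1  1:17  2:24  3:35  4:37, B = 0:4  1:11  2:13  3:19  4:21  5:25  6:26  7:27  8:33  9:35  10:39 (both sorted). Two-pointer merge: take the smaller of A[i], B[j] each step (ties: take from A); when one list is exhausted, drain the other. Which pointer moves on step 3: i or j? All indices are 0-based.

[i=0,j=0] A[i]=1<=B[j]=4 take 1 → i++
[i=1,j=0] A[i]=17>B[j]=4 take 4 → j++
[i=1,j=1] A[i]=17>B[j]=11 take 11 → j++

j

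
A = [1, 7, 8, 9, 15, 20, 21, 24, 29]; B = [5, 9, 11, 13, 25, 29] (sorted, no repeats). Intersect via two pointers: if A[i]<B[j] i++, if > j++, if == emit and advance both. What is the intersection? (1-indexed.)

i=1 j=1: 1<5, i++
i=2 j=1: 7>5, j++
i=2 j=2: 7<9, i++
i=3 j=2: 8<9, i++
i=4 j=2: 9==9 emit, i++,j++
i=5 j=3: 15>11, j++
i=5 j=4: 15>13, j++
i=5 j=5: 15<25, i++
i=6 j=5: 20<25, i++
i=7 j=5: 21<25, i++
i=8 j=5: 24<25, i++
i=9 j=5: 29>25, j++
i=9 j=6: 29==29 emit, i++,j++

intersection = [9, 29]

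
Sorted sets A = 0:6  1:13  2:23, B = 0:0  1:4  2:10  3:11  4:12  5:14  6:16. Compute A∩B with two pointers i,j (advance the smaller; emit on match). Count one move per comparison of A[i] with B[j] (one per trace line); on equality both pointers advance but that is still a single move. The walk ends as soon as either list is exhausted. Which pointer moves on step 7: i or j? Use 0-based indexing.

i

i=0 j=0: 6>0, j++
i=0 j=1: 6>4, j++
i=0 j=2: 6<10, i++
i=1 j=2: 13>10, j++
i=1 j=3: 13>11, j++
i=1 j=4: 13>12, j++
i=1 j=5: 13<14, i++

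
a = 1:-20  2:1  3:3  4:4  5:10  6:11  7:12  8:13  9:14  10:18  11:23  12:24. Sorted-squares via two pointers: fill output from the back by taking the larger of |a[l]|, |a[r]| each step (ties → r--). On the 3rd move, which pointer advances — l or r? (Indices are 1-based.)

l

[1,12] |-20|<=|24| out[12]=576 → r--
[1,11] |-20|<=|23| out[11]=529 → r--
[1,10] |-20|>|18| out[10]=400 → l++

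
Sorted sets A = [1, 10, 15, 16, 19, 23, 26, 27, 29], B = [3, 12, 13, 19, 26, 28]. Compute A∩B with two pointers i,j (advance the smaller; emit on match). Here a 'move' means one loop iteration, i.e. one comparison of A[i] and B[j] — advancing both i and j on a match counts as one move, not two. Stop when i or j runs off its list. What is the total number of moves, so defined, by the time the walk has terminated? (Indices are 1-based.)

12 moves

[i=1,j=1] 1<3 → i++
[i=2,j=1] 10>3 → j++
[i=2,j=2] 10<12 → i++
[i=3,j=2] 15>12 → j++
[i=3,j=3] 15>13 → j++
[i=3,j=4] 15<19 → i++
[i=4,j=4] 16<19 → i++
[i=5,j=4] 19==19 emit → i++,j++
[i=6,j=5] 23<26 → i++
[i=7,j=5] 26==26 emit → i++,j++
[i=8,j=6] 27<28 → i++
[i=9,j=6] 29>28 → j++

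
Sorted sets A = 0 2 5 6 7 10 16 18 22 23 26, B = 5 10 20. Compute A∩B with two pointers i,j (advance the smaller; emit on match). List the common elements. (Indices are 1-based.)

i=1 j=1: 0<5, i++
i=2 j=1: 2<5, i++
i=3 j=1: 5==5 emit, i++,j++
i=4 j=2: 6<10, i++
i=5 j=2: 7<10, i++
i=6 j=2: 10==10 emit, i++,j++
i=7 j=3: 16<20, i++
i=8 j=3: 18<20, i++
i=9 j=3: 22>20, j++

intersection = [5, 10]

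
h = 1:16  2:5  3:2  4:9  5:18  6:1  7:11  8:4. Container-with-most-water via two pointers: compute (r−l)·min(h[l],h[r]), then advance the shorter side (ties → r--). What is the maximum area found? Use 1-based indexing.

l=1 r=8: min(16,4)*7=28 best=28 *, r--
l=1 r=7: min(16,11)*6=66 best=66 *, r--
l=1 r=6: min(16,1)*5=5 best=66, r--
l=1 r=5: min(16,18)*4=64 best=66, l++
l=2 r=5: min(5,18)*3=15 best=66, l++
l=3 r=5: min(2,18)*2=4 best=66, l++
l=4 r=5: min(9,18)*1=9 best=66, l++

max area = 66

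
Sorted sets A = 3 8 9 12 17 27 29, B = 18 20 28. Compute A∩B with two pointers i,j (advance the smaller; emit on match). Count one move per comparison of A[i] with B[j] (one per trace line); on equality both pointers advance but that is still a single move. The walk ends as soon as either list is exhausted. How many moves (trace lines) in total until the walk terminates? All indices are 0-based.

9 moves

[i=0,j=0] 3<18 → i++
[i=1,j=0] 8<18 → i++
[i=2,j=0] 9<18 → i++
[i=3,j=0] 12<18 → i++
[i=4,j=0] 17<18 → i++
[i=5,j=0] 27>18 → j++
[i=5,j=1] 27>20 → j++
[i=5,j=2] 27<28 → i++
[i=6,j=2] 29>28 → j++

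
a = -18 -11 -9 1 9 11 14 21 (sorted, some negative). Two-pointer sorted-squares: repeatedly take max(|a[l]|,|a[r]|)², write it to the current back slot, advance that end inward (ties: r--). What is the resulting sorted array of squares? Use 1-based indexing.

[1, 81, 81, 121, 121, 196, 324, 441]

l=1 r=8: |-18|<=|21| out[8]=441, r--
l=1 r=7: |-18|>|14| out[7]=324, l++
l=2 r=7: |-11|<=|14| out[6]=196, r--
l=2 r=6: |-11|<=|11| out[5]=121, r--
l=2 r=5: |-11|>|9| out[4]=121, l++
l=3 r=5: |-9|<=|9| out[3]=81, r--
l=3 r=4: |-9|>|1| out[2]=81, l++
l=4 r=4: |1|<=|1| out[1]=1, r--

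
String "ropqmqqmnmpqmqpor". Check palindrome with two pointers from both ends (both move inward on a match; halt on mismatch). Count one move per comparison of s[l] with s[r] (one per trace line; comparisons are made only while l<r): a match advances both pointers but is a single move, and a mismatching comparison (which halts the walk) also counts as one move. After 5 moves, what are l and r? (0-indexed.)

l=5, r=11

l=0 r=16: 'r'=='r', l++,r--
l=1 r=15: 'o'=='o', l++,r--
l=2 r=14: 'p'=='p', l++,r--
l=3 r=13: 'q'=='q', l++,r--
l=4 r=12: 'm'=='m', l++,r--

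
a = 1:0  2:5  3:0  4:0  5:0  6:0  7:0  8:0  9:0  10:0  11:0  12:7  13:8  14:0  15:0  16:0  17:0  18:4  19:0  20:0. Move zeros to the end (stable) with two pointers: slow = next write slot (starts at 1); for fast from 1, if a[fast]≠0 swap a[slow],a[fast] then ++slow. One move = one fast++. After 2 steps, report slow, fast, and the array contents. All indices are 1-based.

slow=1 fast=1: a[fast]=0, fast++
slow=1 fast=2: a[fast]=5≠0 swap→a[1]=5, slow++,fast++

slow=2, fast=3, a=[5, 0, 0, 0, 0, 0, 0, 0, 0, 0, 0, 7, 8, 0, 0, 0, 0, 4, 0, 0]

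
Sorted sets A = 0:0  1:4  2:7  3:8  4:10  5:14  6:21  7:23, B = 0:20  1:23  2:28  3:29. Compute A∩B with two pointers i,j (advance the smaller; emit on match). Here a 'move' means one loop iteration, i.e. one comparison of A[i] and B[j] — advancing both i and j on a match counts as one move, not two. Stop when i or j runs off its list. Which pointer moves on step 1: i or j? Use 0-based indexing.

i=0 j=0: 0<20, i++

i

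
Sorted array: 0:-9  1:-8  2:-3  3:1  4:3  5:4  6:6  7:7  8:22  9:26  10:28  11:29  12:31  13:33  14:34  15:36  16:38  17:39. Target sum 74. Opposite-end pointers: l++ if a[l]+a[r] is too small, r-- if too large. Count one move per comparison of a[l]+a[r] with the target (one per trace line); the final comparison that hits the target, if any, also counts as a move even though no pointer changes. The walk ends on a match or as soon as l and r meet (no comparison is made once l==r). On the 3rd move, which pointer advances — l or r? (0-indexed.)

l

[0,17] -9+39=30 <74 → l++
[1,17] -8+39=31 <74 → l++
[2,17] -3+39=36 <74 → l++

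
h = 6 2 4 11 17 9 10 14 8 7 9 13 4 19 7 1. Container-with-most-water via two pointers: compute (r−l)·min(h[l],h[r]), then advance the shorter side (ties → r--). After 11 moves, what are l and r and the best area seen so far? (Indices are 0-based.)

[0,15] min(6,1)*15=15 best=15 * → r--
[0,14] min(6,7)*14=84 best=84 * → l++
[1,14] min(2,7)*13=26 best=84 → l++
[2,14] min(4,7)*12=48 best=84 → l++
[3,14] min(11,7)*11=77 best=84 → r--
[3,13] min(11,19)*10=110 best=110 * → l++
[4,13] min(17,19)*9=153 best=153 * → l++
[5,13] min(9,19)*8=72 best=153 → l++
[6,13] min(10,19)*7=70 best=153 → l++
[7,13] min(14,19)*6=84 best=153 → l++
[8,13] min(8,19)*5=40 best=153 → l++

l=9, r=13, best area=153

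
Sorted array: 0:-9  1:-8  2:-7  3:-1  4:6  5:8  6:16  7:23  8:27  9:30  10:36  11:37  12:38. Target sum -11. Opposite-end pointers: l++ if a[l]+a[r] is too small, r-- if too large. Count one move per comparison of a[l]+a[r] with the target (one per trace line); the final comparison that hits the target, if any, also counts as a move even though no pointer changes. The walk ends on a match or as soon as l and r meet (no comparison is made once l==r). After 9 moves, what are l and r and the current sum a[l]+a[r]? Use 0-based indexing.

l=0, r=3, sum=-10

[0,12] -9+38=29 >-11 → r--
[0,11] -9+37=28 >-11 → r--
[0,10] -9+36=27 >-11 → r--
[0,9] -9+30=21 >-11 → r--
[0,8] -9+27=18 >-11 → r--
[0,7] -9+23=14 >-11 → r--
[0,6] -9+16=7 >-11 → r--
[0,5] -9+8=-1 >-11 → r--
[0,4] -9+6=-3 >-11 → r--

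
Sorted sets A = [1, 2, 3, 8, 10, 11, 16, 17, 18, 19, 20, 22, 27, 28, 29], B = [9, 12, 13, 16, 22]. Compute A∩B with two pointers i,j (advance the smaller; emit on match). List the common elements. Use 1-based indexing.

i=1 j=1: 1<9, i++
i=2 j=1: 2<9, i++
i=3 j=1: 3<9, i++
i=4 j=1: 8<9, i++
i=5 j=1: 10>9, j++
i=5 j=2: 10<12, i++
i=6 j=2: 11<12, i++
i=7 j=2: 16>12, j++
i=7 j=3: 16>13, j++
i=7 j=4: 16==16 emit, i++,j++
i=8 j=5: 17<22, i++
i=9 j=5: 18<22, i++
i=10 j=5: 19<22, i++
i=11 j=5: 20<22, i++
i=12 j=5: 22==22 emit, i++,j++

intersection = [16, 22]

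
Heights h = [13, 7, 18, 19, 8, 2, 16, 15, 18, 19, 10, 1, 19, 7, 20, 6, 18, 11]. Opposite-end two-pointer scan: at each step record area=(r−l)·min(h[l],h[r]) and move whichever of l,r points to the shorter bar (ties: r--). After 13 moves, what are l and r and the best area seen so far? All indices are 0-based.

l=0 r=17: min(13,11)*17=187 best=187 *, r--
l=0 r=16: min(13,18)*16=208 best=208 *, l++
l=1 r=16: min(7,18)*15=105 best=208, l++
l=2 r=16: min(18,18)*14=252 best=252 *, r--
l=2 r=15: min(18,6)*13=78 best=252, r--
l=2 r=14: min(18,20)*12=216 best=252, l++
l=3 r=14: min(19,20)*11=209 best=252, l++
l=4 r=14: min(8,20)*10=80 best=252, l++
l=5 r=14: min(2,20)*9=18 best=252, l++
l=6 r=14: min(16,20)*8=128 best=252, l++
l=7 r=14: min(15,20)*7=105 best=252, l++
l=8 r=14: min(18,20)*6=108 best=252, l++
l=9 r=14: min(19,20)*5=95 best=252, l++

l=10, r=14, best area=252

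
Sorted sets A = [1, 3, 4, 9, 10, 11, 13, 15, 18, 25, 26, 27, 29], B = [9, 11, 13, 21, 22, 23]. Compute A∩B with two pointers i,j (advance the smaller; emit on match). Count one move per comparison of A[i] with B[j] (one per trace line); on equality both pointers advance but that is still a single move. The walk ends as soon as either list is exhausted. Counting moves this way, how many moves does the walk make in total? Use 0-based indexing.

12 moves

[i=0,j=0] 1<9 → i++
[i=1,j=0] 3<9 → i++
[i=2,j=0] 4<9 → i++
[i=3,j=0] 9==9 emit → i++,j++
[i=4,j=1] 10<11 → i++
[i=5,j=1] 11==11 emit → i++,j++
[i=6,j=2] 13==13 emit → i++,j++
[i=7,j=3] 15<21 → i++
[i=8,j=3] 18<21 → i++
[i=9,j=3] 25>21 → j++
[i=9,j=4] 25>22 → j++
[i=9,j=5] 25>23 → j++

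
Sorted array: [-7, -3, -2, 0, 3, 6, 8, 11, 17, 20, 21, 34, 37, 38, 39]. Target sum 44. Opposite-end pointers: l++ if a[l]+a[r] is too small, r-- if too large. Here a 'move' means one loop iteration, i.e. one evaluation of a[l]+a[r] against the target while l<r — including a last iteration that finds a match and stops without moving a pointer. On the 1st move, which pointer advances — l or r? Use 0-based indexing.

[0,14] -7+39=32 <44 → l++

l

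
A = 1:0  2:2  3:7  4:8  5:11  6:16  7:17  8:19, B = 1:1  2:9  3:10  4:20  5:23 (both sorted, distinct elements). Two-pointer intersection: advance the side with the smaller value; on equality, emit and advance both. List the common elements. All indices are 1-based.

i=1 j=1: 0<1, i++
i=2 j=1: 2>1, j++
i=2 j=2: 2<9, i++
i=3 j=2: 7<9, i++
i=4 j=2: 8<9, i++
i=5 j=2: 11>9, j++
i=5 j=3: 11>10, j++
i=5 j=4: 11<20, i++
i=6 j=4: 16<20, i++
i=7 j=4: 17<20, i++
i=8 j=4: 19<20, i++

intersection = []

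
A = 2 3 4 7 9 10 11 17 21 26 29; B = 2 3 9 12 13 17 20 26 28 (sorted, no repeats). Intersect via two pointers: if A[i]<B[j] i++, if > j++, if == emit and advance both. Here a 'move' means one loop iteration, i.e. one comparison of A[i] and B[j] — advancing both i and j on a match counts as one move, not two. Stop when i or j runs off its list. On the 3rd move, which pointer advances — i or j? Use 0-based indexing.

i=0 j=0: 2==2 emit, i++,j++
i=1 j=1: 3==3 emit, i++,j++
i=2 j=2: 4<9, i++

i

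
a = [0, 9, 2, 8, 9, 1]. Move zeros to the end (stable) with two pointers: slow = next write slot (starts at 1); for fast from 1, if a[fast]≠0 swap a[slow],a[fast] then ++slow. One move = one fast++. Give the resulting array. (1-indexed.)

(s=1,f=1) a[fast]=0 → fast++
(s=1,f=2) a[fast]=9≠0 swap→a[1]=9 → slow++,fast++
(s=2,f=3) a[fast]=2≠0 swap→a[2]=2 → slow++,fast++
(s=3,f=4) a[fast]=8≠0 swap→a[3]=8 → slow++,fast++
(s=4,f=5) a[fast]=9≠0 swap→a[4]=9 → slow++,fast++
(s=5,f=6) a[fast]=1≠0 swap→a[5]=1 → slow++,fast++

[9, 2, 8, 9, 1, 0]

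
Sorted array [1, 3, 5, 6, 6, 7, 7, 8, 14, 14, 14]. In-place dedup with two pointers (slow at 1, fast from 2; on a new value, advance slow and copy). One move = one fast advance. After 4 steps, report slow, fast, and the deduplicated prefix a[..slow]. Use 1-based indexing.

slow=1 fast=2: a[fast]=3≠a[slow]=1 write a[2]=3, slow++,fast++
slow=2 fast=3: a[fast]=5≠a[slow]=3 write a[3]=5, slow++,fast++
slow=3 fast=4: a[fast]=6≠a[slow]=5 write a[4]=6, slow++,fast++
slow=4 fast=5: a[fast]=6=a[slow] dup, fast++

slow=4, fast=6, prefix=[1, 3, 5, 6]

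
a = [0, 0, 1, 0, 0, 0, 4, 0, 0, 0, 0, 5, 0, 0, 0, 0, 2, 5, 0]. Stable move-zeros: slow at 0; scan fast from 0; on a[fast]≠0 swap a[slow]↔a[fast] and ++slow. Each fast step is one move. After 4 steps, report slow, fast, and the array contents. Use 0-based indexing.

slow=1, fast=4, a=[1, 0, 0, 0, 0, 0, 4, 0, 0, 0, 0, 5, 0, 0, 0, 0, 2, 5, 0]

(s=0,f=0) a[fast]=0 → fast++
(s=0,f=1) a[fast]=0 → fast++
(s=0,f=2) a[fast]=1≠0 swap→a[0]=1 → slow++,fast++
(s=1,f=3) a[fast]=0 → fast++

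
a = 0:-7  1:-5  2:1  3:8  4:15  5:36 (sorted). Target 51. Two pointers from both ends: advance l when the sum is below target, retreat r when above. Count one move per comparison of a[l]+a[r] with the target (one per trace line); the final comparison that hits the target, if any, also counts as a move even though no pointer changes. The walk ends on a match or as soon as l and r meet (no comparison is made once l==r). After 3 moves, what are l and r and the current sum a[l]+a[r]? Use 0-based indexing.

l=3, r=5, sum=44

[0,5] -7+36=29 <51 → l++
[1,5] -5+36=31 <51 → l++
[2,5] 1+36=37 <51 → l++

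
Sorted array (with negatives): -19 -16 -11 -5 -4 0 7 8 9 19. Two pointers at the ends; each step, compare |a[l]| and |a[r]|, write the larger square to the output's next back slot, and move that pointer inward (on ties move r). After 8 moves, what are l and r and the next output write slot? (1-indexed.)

[1,10] |-19|<=|19| out[10]=361 → r--
[1,9] |-19|>|9| out[9]=361 → l++
[2,9] |-16|>|9| out[8]=256 → l++
[3,9] |-11|>|9| out[7]=121 → l++
[4,9] |-5|<=|9| out[6]=81 → r--
[4,8] |-5|<=|8| out[5]=64 → r--
[4,7] |-5|<=|7| out[4]=49 → r--
[4,6] |-5|>|0| out[3]=25 → l++

l=5, r=6, next write slot=2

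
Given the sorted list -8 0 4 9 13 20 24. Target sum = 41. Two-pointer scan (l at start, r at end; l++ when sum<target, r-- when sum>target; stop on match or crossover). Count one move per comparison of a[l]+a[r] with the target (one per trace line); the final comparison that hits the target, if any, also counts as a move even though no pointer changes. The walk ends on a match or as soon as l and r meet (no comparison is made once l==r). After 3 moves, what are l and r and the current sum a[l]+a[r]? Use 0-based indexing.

l=3, r=6, sum=33

l=0 r=6: -8+24=16 <41, l++
l=1 r=6: 0+24=24 <41, l++
l=2 r=6: 4+24=28 <41, l++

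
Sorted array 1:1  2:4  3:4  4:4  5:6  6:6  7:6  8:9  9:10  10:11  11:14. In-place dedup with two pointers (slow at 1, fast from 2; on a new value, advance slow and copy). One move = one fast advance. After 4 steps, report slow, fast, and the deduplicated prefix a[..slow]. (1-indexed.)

(s=1,f=2) a[fast]=4≠a[slow]=1 write a[2]=4 → slow++,fast++
(s=2,f=3) a[fast]=4=a[slow] dup → fast++
(s=2,f=4) a[fast]=4=a[slow] dup → fast++
(s=2,f=5) a[fast]=6≠a[slow]=4 write a[3]=6 → slow++,fast++

slow=3, fast=6, prefix=[1, 4, 6]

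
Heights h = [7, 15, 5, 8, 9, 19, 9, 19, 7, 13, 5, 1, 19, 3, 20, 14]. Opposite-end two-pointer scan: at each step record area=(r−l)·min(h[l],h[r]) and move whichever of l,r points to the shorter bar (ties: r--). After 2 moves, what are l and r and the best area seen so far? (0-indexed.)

l=0 r=15: min(7,14)*15=105 best=105 *, l++
l=1 r=15: min(15,14)*14=196 best=196 *, r--

l=1, r=14, best area=196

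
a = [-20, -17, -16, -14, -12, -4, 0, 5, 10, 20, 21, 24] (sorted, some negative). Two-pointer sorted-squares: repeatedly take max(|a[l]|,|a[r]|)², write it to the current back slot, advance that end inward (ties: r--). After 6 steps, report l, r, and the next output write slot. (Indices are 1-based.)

[1,12] |-20|<=|24| out[12]=576 → r--
[1,11] |-20|<=|21| out[11]=441 → r--
[1,10] |-20|<=|20| out[10]=400 → r--
[1,9] |-20|>|10| out[9]=400 → l++
[2,9] |-17|>|10| out[8]=289 → l++
[3,9] |-16|>|10| out[7]=256 → l++

l=4, r=9, next write slot=6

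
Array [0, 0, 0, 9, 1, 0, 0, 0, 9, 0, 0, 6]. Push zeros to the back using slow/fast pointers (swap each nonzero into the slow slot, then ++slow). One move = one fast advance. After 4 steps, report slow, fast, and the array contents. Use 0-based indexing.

slow=1, fast=4, a=[9, 0, 0, 0, 1, 0, 0, 0, 9, 0, 0, 6]

slow=0 fast=0: a[fast]=0, fast++
slow=0 fast=1: a[fast]=0, fast++
slow=0 fast=2: a[fast]=0, fast++
slow=0 fast=3: a[fast]=9≠0 swap→a[0]=9, slow++,fast++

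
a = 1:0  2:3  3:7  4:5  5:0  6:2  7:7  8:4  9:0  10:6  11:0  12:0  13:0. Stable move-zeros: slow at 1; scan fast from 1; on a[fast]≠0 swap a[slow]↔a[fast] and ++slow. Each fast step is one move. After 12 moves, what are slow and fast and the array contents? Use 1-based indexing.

(s=1,f=1) a[fast]=0 → fast++
(s=1,f=2) a[fast]=3≠0 swap→a[1]=3 → slow++,fast++
(s=2,f=3) a[fast]=7≠0 swap→a[2]=7 → slow++,fast++
(s=3,f=4) a[fast]=5≠0 swap→a[3]=5 → slow++,fast++
(s=4,f=5) a[fast]=0 → fast++
(s=4,f=6) a[fast]=2≠0 swap→a[4]=2 → slow++,fast++
(s=5,f=7) a[fast]=7≠0 swap→a[5]=7 → slow++,fast++
(s=6,f=8) a[fast]=4≠0 swap→a[6]=4 → slow++,fast++
(s=7,f=9) a[fast]=0 → fast++
(s=7,f=10) a[fast]=6≠0 swap→a[7]=6 → slow++,fast++
(s=8,f=11) a[fast]=0 → fast++
(s=8,f=12) a[fast]=0 → fast++

slow=8, fast=13, a=[3, 7, 5, 2, 7, 4, 6, 0, 0, 0, 0, 0, 0]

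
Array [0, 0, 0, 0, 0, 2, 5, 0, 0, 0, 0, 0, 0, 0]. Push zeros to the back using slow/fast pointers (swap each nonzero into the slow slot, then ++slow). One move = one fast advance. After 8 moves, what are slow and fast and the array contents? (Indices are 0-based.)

slow=2, fast=8, a=[2, 5, 0, 0, 0, 0, 0, 0, 0, 0, 0, 0, 0, 0]

slow=0 fast=0: a[fast]=0, fast++
slow=0 fast=1: a[fast]=0, fast++
slow=0 fast=2: a[fast]=0, fast++
slow=0 fast=3: a[fast]=0, fast++
slow=0 fast=4: a[fast]=0, fast++
slow=0 fast=5: a[fast]=2≠0 swap→a[0]=2, slow++,fast++
slow=1 fast=6: a[fast]=5≠0 swap→a[1]=5, slow++,fast++
slow=2 fast=7: a[fast]=0, fast++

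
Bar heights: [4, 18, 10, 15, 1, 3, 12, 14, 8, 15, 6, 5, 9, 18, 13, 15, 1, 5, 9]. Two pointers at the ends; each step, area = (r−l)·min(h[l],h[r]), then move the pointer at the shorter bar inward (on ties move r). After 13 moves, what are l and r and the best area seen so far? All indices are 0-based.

l=1, r=6, best area=216

[0,18] min(4,9)*18=72 best=72 * → l++
[1,18] min(18,9)*17=153 best=153 * → r--
[1,17] min(18,5)*16=80 best=153 → r--
[1,16] min(18,1)*15=15 best=153 → r--
[1,15] min(18,15)*14=210 best=210 * → r--
[1,14] min(18,13)*13=169 best=210 → r--
[1,13] min(18,18)*12=216 best=216 * → r--
[1,12] min(18,9)*11=99 best=216 → r--
[1,11] min(18,5)*10=50 best=216 → r--
[1,10] min(18,6)*9=54 best=216 → r--
[1,9] min(18,15)*8=120 best=216 → r--
[1,8] min(18,8)*7=56 best=216 → r--
[1,7] min(18,14)*6=84 best=216 → r--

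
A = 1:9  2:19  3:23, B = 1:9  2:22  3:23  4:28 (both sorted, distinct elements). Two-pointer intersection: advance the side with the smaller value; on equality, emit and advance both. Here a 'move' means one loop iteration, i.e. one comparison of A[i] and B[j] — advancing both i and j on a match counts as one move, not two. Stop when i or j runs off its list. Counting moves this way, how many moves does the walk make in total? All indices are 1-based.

i=1 j=1: 9==9 emit, i++,j++
i=2 j=2: 19<22, i++
i=3 j=2: 23>22, j++
i=3 j=3: 23==23 emit, i++,j++

4 moves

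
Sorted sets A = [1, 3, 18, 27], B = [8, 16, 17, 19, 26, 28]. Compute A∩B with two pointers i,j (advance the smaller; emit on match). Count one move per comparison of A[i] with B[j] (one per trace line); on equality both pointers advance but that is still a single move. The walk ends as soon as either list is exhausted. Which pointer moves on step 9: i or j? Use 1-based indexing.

i=1 j=1: 1<8, i++
i=2 j=1: 3<8, i++
i=3 j=1: 18>8, j++
i=3 j=2: 18>16, j++
i=3 j=3: 18>17, j++
i=3 j=4: 18<19, i++
i=4 j=4: 27>19, j++
i=4 j=5: 27>26, j++
i=4 j=6: 27<28, i++

i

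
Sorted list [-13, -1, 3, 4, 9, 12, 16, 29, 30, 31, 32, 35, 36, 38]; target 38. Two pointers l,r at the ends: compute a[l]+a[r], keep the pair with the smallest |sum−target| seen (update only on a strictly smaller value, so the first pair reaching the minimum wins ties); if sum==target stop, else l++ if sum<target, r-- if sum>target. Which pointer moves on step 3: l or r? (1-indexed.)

[1,14] -13+38=25 d=13 * → l++
[2,14] -1+38=37 d=1 * → l++
[3,14] 3+38=41 d=3 → r--

r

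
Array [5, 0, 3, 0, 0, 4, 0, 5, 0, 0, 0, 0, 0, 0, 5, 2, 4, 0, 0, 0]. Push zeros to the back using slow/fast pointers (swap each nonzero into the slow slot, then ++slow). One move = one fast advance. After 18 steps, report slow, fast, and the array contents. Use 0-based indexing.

slow=7, fast=18, a=[5, 3, 4, 5, 5, 2, 4, 0, 0, 0, 0, 0, 0, 0, 0, 0, 0, 0, 0, 0]

(s=0,f=0) a[fast]=5≠0 swap→a[0]=5 → slow++,fast++
(s=1,f=1) a[fast]=0 → fast++
(s=1,f=2) a[fast]=3≠0 swap→a[1]=3 → slow++,fast++
(s=2,f=3) a[fast]=0 → fast++
(s=2,f=4) a[fast]=0 → fast++
(s=2,f=5) a[fast]=4≠0 swap→a[2]=4 → slow++,fast++
(s=3,f=6) a[fast]=0 → fast++
(s=3,f=7) a[fast]=5≠0 swap→a[3]=5 → slow++,fast++
(s=4,f=8) a[fast]=0 → fast++
(s=4,f=9) a[fast]=0 → fast++
(s=4,f=10) a[fast]=0 → fast++
(s=4,f=11) a[fast]=0 → fast++
(s=4,f=12) a[fast]=0 → fast++
(s=4,f=13) a[fast]=0 → fast++
(s=4,f=14) a[fast]=5≠0 swap→a[4]=5 → slow++,fast++
(s=5,f=15) a[fast]=2≠0 swap→a[5]=2 → slow++,fast++
(s=6,f=16) a[fast]=4≠0 swap→a[6]=4 → slow++,fast++
(s=7,f=17) a[fast]=0 → fast++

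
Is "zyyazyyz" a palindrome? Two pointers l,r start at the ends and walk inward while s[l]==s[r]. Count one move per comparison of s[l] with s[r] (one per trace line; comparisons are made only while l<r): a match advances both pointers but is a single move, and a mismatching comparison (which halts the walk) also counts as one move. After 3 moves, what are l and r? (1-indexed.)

l=4, r=5

[1,8] 'z'=='z' → l++,r--
[2,7] 'y'=='y' → l++,r--
[3,6] 'y'=='y' → l++,r--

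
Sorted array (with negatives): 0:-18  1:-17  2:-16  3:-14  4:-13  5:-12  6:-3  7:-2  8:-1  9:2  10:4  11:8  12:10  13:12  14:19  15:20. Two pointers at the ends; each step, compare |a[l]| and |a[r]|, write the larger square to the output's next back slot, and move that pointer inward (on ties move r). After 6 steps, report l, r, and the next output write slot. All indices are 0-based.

[0,15] |-18|<=|20| out[15]=400 → r--
[0,14] |-18|<=|19| out[14]=361 → r--
[0,13] |-18|>|12| out[13]=324 → l++
[1,13] |-17|>|12| out[12]=289 → l++
[2,13] |-16|>|12| out[11]=256 → l++
[3,13] |-14|>|12| out[10]=196 → l++

l=4, r=13, next write slot=9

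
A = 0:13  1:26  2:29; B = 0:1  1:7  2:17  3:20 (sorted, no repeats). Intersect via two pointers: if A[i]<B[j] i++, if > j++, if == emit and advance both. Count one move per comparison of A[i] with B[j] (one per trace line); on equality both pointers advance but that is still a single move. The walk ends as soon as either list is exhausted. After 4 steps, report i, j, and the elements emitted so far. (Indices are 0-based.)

i=0 j=0: 13>1, j++
i=0 j=1: 13>7, j++
i=0 j=2: 13<17, i++
i=1 j=2: 26>17, j++

i=1, j=3, emitted=[]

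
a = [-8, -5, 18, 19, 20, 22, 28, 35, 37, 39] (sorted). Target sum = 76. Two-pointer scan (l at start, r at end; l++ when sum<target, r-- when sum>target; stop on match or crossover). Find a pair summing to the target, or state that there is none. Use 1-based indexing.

(37, 39)

l=1 r=10: -8+39=31 <76, l++
l=2 r=10: -5+39=34 <76, l++
l=3 r=10: 18+39=57 <76, l++
l=4 r=10: 19+39=58 <76, l++
l=5 r=10: 20+39=59 <76, l++
l=6 r=10: 22+39=61 <76, l++
l=7 r=10: 28+39=67 <76, l++
l=8 r=10: 35+39=74 <76, l++
l=9 r=10: 37+39=76, found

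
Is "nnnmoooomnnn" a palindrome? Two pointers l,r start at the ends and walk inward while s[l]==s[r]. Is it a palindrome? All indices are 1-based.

l=1 r=12: 'n'=='n', l++,r--
l=2 r=11: 'n'=='n', l++,r--
l=3 r=10: 'n'=='n', l++,r--
l=4 r=9: 'm'=='m', l++,r--
l=5 r=8: 'o'=='o', l++,r--
l=6 r=7: 'o'=='o', l++,r--

palindrome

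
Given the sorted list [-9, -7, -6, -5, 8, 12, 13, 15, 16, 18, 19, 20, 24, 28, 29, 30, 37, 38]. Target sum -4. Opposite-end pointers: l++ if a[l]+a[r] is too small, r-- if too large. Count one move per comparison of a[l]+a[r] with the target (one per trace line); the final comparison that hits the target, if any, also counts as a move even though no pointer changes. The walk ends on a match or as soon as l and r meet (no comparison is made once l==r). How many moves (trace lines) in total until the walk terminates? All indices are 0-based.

17 moves

l=0 r=17: -9+38=29 >-4, r--
l=0 r=16: -9+37=28 >-4, r--
l=0 r=15: -9+30=21 >-4, r--
l=0 r=14: -9+29=20 >-4, r--
l=0 r=13: -9+28=19 >-4, r--
l=0 r=12: -9+24=15 >-4, r--
l=0 r=11: -9+20=11 >-4, r--
l=0 r=10: -9+19=10 >-4, r--
l=0 r=9: -9+18=9 >-4, r--
l=0 r=8: -9+16=7 >-4, r--
l=0 r=7: -9+15=6 >-4, r--
l=0 r=6: -9+13=4 >-4, r--
l=0 r=5: -9+12=3 >-4, r--
l=0 r=4: -9+8=-1 >-4, r--
l=0 r=3: -9+-5=-14 <-4, l++
l=1 r=3: -7+-5=-12 <-4, l++
l=2 r=3: -6+-5=-11 <-4, l++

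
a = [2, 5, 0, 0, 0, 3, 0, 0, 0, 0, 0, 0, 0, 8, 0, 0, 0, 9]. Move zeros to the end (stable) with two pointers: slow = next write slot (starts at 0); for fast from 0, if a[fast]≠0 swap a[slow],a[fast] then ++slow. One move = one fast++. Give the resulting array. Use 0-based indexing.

[2, 5, 3, 8, 9, 0, 0, 0, 0, 0, 0, 0, 0, 0, 0, 0, 0, 0]

(s=0,f=0) a[fast]=2≠0 swap→a[0]=2 → slow++,fast++
(s=1,f=1) a[fast]=5≠0 swap→a[1]=5 → slow++,fast++
(s=2,f=2) a[fast]=0 → fast++
(s=2,f=3) a[fast]=0 → fast++
(s=2,f=4) a[fast]=0 → fast++
(s=2,f=5) a[fast]=3≠0 swap→a[2]=3 → slow++,fast++
(s=3,f=6) a[fast]=0 → fast++
(s=3,f=7) a[fast]=0 → fast++
(s=3,f=8) a[fast]=0 → fast++
(s=3,f=9) a[fast]=0 → fast++
(s=3,f=10) a[fast]=0 → fast++
(s=3,f=11) a[fast]=0 → fast++
(s=3,f=12) a[fast]=0 → fast++
(s=3,f=13) a[fast]=8≠0 swap→a[3]=8 → slow++,fast++
(s=4,f=14) a[fast]=0 → fast++
(s=4,f=15) a[fast]=0 → fast++
(s=4,f=16) a[fast]=0 → fast++
(s=4,f=17) a[fast]=9≠0 swap→a[4]=9 → slow++,fast++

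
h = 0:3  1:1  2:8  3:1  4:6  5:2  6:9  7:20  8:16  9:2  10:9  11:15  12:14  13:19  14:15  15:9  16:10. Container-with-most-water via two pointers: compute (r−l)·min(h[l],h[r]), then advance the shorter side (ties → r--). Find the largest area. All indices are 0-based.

max area = 114

l=0 r=16: min(3,10)*16=48 best=48 *, l++
l=1 r=16: min(1,10)*15=15 best=48, l++
l=2 r=16: min(8,10)*14=112 best=112 *, l++
l=3 r=16: min(1,10)*13=13 best=112, l++
l=4 r=16: min(6,10)*12=72 best=112, l++
l=5 r=16: min(2,10)*11=22 best=112, l++
l=6 r=16: min(9,10)*10=90 best=112, l++
l=7 r=16: min(20,10)*9=90 best=112, r--
l=7 r=15: min(20,9)*8=72 best=112, r--
l=7 r=14: min(20,15)*7=105 best=112, r--
l=7 r=13: min(20,19)*6=114 best=114 *, r--
l=7 r=12: min(20,14)*5=70 best=114, r--
l=7 r=11: min(20,15)*4=60 best=114, r--
l=7 r=10: min(20,9)*3=27 best=114, r--
l=7 r=9: min(20,2)*2=4 best=114, r--
l=7 r=8: min(20,16)*1=16 best=114, r--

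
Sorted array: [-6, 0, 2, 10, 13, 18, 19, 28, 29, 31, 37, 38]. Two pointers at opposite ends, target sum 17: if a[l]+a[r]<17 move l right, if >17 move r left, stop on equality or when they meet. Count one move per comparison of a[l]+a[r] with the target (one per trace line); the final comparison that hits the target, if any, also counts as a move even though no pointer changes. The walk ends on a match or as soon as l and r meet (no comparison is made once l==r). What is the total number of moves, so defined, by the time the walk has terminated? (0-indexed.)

[0,11] -6+38=32 >17 → r--
[0,10] -6+37=31 >17 → r--
[0,9] -6+31=25 >17 → r--
[0,8] -6+29=23 >17 → r--
[0,7] -6+28=22 >17 → r--
[0,6] -6+19=13 <17 → l++
[1,6] 0+19=19 >17 → r--
[1,5] 0+18=18 >17 → r--
[1,4] 0+13=13 <17 → l++
[2,4] 2+13=15 <17 → l++
[3,4] 10+13=23 >17 → r--

11 moves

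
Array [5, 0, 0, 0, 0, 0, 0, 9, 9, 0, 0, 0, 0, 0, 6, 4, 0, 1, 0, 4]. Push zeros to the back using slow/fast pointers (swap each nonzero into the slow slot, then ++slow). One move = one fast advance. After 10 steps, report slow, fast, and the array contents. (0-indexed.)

slow=3, fast=10, a=[5, 9, 9, 0, 0, 0, 0, 0, 0, 0, 0, 0, 0, 0, 6, 4, 0, 1, 0, 4]

slow=0 fast=0: a[fast]=5≠0 swap→a[0]=5, slow++,fast++
slow=1 fast=1: a[fast]=0, fast++
slow=1 fast=2: a[fast]=0, fast++
slow=1 fast=3: a[fast]=0, fast++
slow=1 fast=4: a[fast]=0, fast++
slow=1 fast=5: a[fast]=0, fast++
slow=1 fast=6: a[fast]=0, fast++
slow=1 fast=7: a[fast]=9≠0 swap→a[1]=9, slow++,fast++
slow=2 fast=8: a[fast]=9≠0 swap→a[2]=9, slow++,fast++
slow=3 fast=9: a[fast]=0, fast++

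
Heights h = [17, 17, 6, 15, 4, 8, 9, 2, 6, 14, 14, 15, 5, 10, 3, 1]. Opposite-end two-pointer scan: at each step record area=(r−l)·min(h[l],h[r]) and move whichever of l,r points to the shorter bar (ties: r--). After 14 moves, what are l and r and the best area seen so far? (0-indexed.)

l=0, r=1, best area=165

l=0 r=15: min(17,1)*15=15 best=15 *, r--
l=0 r=14: min(17,3)*14=42 best=42 *, r--
l=0 r=13: min(17,10)*13=130 best=130 *, r--
l=0 r=12: min(17,5)*12=60 best=130, r--
l=0 r=11: min(17,15)*11=165 best=165 *, r--
l=0 r=10: min(17,14)*10=140 best=165, r--
l=0 r=9: min(17,14)*9=126 best=165, r--
l=0 r=8: min(17,6)*8=48 best=165, r--
l=0 r=7: min(17,2)*7=14 best=165, r--
l=0 r=6: min(17,9)*6=54 best=165, r--
l=0 r=5: min(17,8)*5=40 best=165, r--
l=0 r=4: min(17,4)*4=16 best=165, r--
l=0 r=3: min(17,15)*3=45 best=165, r--
l=0 r=2: min(17,6)*2=12 best=165, r--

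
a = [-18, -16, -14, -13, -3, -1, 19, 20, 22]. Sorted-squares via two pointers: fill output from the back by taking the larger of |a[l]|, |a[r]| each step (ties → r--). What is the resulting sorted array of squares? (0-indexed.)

[1, 9, 169, 196, 256, 324, 361, 400, 484]

l=0 r=8: |-18|<=|22| out[8]=484, r--
l=0 r=7: |-18|<=|20| out[7]=400, r--
l=0 r=6: |-18|<=|19| out[6]=361, r--
l=0 r=5: |-18|>|-1| out[5]=324, l++
l=1 r=5: |-16|>|-1| out[4]=256, l++
l=2 r=5: |-14|>|-1| out[3]=196, l++
l=3 r=5: |-13|>|-1| out[2]=169, l++
l=4 r=5: |-3|>|-1| out[1]=9, l++
l=5 r=5: |-1|<=|-1| out[0]=1, r--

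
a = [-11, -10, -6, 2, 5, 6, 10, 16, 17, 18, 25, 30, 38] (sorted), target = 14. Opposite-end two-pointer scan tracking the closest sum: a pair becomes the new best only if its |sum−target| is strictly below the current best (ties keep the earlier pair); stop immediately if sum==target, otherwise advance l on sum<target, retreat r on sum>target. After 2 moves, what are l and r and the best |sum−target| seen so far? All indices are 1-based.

l=1, r=11, best |Δ|=5

l=1 r=13: -11+38=27 d=13 *, r--
l=1 r=12: -11+30=19 d=5 *, r--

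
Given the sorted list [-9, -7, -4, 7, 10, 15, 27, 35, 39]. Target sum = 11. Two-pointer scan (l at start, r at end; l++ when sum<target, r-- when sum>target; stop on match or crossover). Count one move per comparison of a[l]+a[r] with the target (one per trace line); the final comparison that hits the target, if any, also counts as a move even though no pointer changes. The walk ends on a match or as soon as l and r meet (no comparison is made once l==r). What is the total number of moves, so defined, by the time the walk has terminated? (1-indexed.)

6 moves

l=1 r=9: -9+39=30 >11, r--
l=1 r=8: -9+35=26 >11, r--
l=1 r=7: -9+27=18 >11, r--
l=1 r=6: -9+15=6 <11, l++
l=2 r=6: -7+15=8 <11, l++
l=3 r=6: -4+15=11, found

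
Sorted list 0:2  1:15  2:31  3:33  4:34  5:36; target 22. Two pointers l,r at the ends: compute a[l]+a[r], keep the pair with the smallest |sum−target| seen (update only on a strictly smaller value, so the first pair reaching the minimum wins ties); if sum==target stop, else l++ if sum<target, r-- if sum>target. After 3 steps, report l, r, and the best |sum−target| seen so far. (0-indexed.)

l=0 r=5: 2+36=38 d=16 *, r--
l=0 r=4: 2+34=36 d=14 *, r--
l=0 r=3: 2+33=35 d=13 *, r--

l=0, r=2, best |Δ|=13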